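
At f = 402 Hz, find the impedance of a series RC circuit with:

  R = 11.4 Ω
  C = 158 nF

Step 1 — Angular frequency: ω = 2π·f = 2π·402 = 2526 rad/s.
Step 2 — Component impedances:
  R: Z = R = 11.4 Ω
  C: Z = 1/(jωC) = -j/(ω·C) = 0 - j2506 Ω
Step 3 — Series combination: Z_total = R + C = 11.4 - j2506 Ω = 2506∠-89.7° Ω.

Z = 11.4 - j2506 Ω = 2506∠-89.7° Ω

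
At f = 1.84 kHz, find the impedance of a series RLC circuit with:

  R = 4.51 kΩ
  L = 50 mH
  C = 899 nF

Step 1 — Angular frequency: ω = 2π·f = 2π·1840 = 1.156e+04 rad/s.
Step 2 — Component impedances:
  R: Z = R = 4510 Ω
  L: Z = jωL = j·1.156e+04·0.05 = 0 + j578.1 Ω
  C: Z = 1/(jωC) = -j/(ω·C) = 0 - j96.21 Ω
Step 3 — Series combination: Z_total = R + L + C = 4510 + j481.8 Ω = 4536∠6.1° Ω.

Z = 4510 + j481.8 Ω = 4536∠6.1° Ω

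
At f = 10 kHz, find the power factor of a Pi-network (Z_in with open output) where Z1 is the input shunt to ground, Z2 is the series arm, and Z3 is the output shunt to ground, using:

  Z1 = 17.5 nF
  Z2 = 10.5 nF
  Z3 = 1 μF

Step 1 — Angular frequency: ω = 2π·f = 2π·1e+04 = 6.283e+04 rad/s.
Step 2 — Component impedances:
  Z1: Z = 1/(jωC) = -j/(ω·C) = 0 - j909.5 Ω
  Z2: Z = 1/(jωC) = -j/(ω·C) = 0 - j1516 Ω
  Z3: Z = 1/(jωC) = -j/(ω·C) = 0 - j15.92 Ω
Step 3 — With open output, the series arm Z2 and the output shunt Z3 appear in series to ground: Z2 + Z3 = 0 - j1532 Ω.
Step 4 — Parallel with input shunt Z1: Z_in = Z1 || (Z2 + Z3) = 0 - j570.6 Ω = 570.6∠-90.0° Ω.
Step 5 — Power factor: PF = cos(φ) = Re(Z)/|Z| = 0/570.6 = 0.
Step 6 — Type: Im(Z) = -570.6 ⇒ leading (phase φ = -90.0°).

PF = 0 (leading, φ = -90.0°)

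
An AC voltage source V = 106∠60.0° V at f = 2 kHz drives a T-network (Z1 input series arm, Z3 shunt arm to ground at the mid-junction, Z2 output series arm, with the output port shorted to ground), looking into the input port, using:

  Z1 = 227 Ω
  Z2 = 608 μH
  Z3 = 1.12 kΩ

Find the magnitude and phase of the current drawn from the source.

Step 1 — Angular frequency: ω = 2π·f = 2π·2000 = 1.257e+04 rad/s.
Step 2 — Component impedances:
  Z1: Z = R = 227 Ω
  Z2: Z = jωL = j·1.257e+04·0.000608 = 0 + j7.64 Ω
  Z3: Z = R = 1120 Ω
Step 3 — With the output port shorted to ground, the output series arm Z2 runs from the junction to ground; the shunt arm Z3 also runs from the junction to ground. They appear in parallel: Z3 || Z2 = 0.05212 + j7.64 Ω.
Step 4 — Series with input arm Z1: Z_in = Z1 + (Z3 || Z2) = 227.1 + j7.64 Ω = 227.2∠1.9° Ω.
Step 5 — Source phasor: V = 106∠60.0° V = 53 + j91.8 V.
Step 6 — Ohm's law: I = V / Z_total = (53 + j91.8) / (227.1 + j7.64) = 0.2468 + j0.396 A.
Step 7 — Convert to polar: |I| = 0.4666 A, ∠I = 58.1°.

I = 0.4666∠58.1° A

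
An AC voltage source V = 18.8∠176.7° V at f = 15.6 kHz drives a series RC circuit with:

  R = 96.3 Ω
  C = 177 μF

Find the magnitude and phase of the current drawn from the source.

Step 1 — Angular frequency: ω = 2π·f = 2π·1.56e+04 = 9.802e+04 rad/s.
Step 2 — Component impedances:
  R: Z = R = 96.3 Ω
  C: Z = 1/(jωC) = -j/(ω·C) = 0 - j0.05764 Ω
Step 3 — Series combination: Z_total = R + C = 96.3 - j0.05764 Ω = 96.3∠-0.0° Ω.
Step 4 — Source phasor: V = 18.8∠176.7° V = -18.77 + j1.082 V.
Step 5 — Ohm's law: I = V / Z_total = (-18.77 + j1.082) / (96.3 - j0.05764) = -0.1949 + j0.01112 A.
Step 6 — Convert to polar: |I| = 0.1952 A, ∠I = 176.7°.

I = 0.1952∠176.7° A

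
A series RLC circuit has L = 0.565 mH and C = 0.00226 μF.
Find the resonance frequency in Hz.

Step 1 — Resonance condition Im(Z)=0 gives ω₀ = 1/√(LC).
Step 2 — ω₀ = 1/√(0.000565·2.26e-09) = 8.85e+05 rad/s.
Step 3 — f₀ = ω₀/(2π) = 1.408e+05 Hz.

f₀ = 1.408e+05 Hz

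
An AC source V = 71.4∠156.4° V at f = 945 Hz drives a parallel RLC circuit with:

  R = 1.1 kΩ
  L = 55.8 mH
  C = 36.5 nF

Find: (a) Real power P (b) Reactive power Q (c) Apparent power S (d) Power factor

Step 1 — Angular frequency: ω = 2π·f = 2π·945 = 5938 rad/s.
Step 2 — Component impedances:
  R: Z = R = 1100 Ω
  L: Z = jωL = j·5938·0.0558 = 0 + j331.3 Ω
  C: Z = 1/(jωC) = -j/(ω·C) = 0 - j4614 Ω
Step 3 — Parallel combination: 1/Z_total = 1/R + 1/L + 1/C; Z_total = 104.8 + j322.9 Ω = 339.5∠72.0° Ω.
Step 4 — Source phasor: V = 71.4∠156.4° V = -65.43 + j28.58 V.
Step 5 — Current: I = V / Z = 0.0206 + j0.2093 A = 0.2103∠84.4° A.
Step 6 — Complex power: S = V·I* = 4.635 + j14.28 VA.
Step 7 — Real power: P = Re(S) = 4.635 W.
Step 8 — Reactive power: Q = Im(S) = 14.28 VAR.
Step 9 — Apparent power: |S| = 15.02 VA.
Step 10 — Power factor: PF = P/|S| = 0.3087 (lagging).

(a) P = 4.635 W  (b) Q = 14.28 VAR  (c) S = 15.02 VA  (d) PF = 0.3087 (lagging)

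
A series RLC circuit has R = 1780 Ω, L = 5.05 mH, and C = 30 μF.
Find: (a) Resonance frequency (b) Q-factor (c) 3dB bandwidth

Step 1 — Resonance condition Im(Z)=0 gives ω₀ = 1/√(LC).
Step 2 — ω₀ = 1/√(0.00505·3e-05) = 2569 rad/s.
Step 3 — f₀ = ω₀/(2π) = 408.9 Hz.
Step 4 — Series Q: Q = ω₀L/R = 2569·0.00505/1780 = 0.007289.
Step 5 — 3dB bandwidth: Δω = ω₀/Q = 3.525e+05 rad/s; BW = Δω/(2π) = 5.61e+04 Hz.

(a) f₀ = 408.9 Hz  (b) Q = 0.007289  (c) BW = 5.61e+04 Hz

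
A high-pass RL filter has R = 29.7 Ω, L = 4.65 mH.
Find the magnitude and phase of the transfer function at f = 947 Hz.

Step 1 — Angular frequency: ω = 2π·947 = 5950 rad/s.
Step 2 — Transfer function: H(jω) = jωL/(R + jωL).
Step 3 — Numerator jωL = j·27.67; denominator R + jωL = 29.7 + j27.67.
Step 4 — H = 0.4646 + j0.4987.
Step 5 — Magnitude: |H| = 0.6816 (-3.3 dB); phase: φ = 47.0°.

|H| = 0.6816 (-3.3 dB), φ = 47.0°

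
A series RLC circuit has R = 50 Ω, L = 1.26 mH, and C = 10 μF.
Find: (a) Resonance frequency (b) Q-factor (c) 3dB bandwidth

Step 1 — Resonance: ω₀ = 1/√(LC) = 1/√(0.00126·1e-05) = 8909 rad/s.
Step 2 — f₀ = ω₀/(2π) = 1418 Hz.
Step 3 — Series Q: Q = ω₀L/R = 8909·0.00126/50 = 0.2245.
Step 4 — Bandwidth: Δω = ω₀/Q = 3.968e+04 rad/s; BW = Δω/(2π) = 6316 Hz.

(a) f₀ = 1418 Hz  (b) Q = 0.2245  (c) BW = 6316 Hz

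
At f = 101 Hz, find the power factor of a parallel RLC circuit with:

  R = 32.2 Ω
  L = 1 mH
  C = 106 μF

Step 1 — Angular frequency: ω = 2π·f = 2π·101 = 634.6 rad/s.
Step 2 — Component impedances:
  R: Z = R = 32.2 Ω
  L: Z = jωL = j·634.6·0.001 = 0 + j0.6346 Ω
  C: Z = 1/(jωC) = -j/(ω·C) = 0 - j14.87 Ω
Step 3 — Parallel combination: 1/Z_total = 1/R + 1/L + 1/C; Z_total = 0.01364 + j0.6626 Ω = 0.6628∠88.8° Ω.
Step 4 — Power factor: PF = cos(φ) = Re(Z)/|Z| = 0.01364/0.6628 = 0.02058.
Step 5 — Type: Im(Z) = 0.6626 ⇒ lagging (phase φ = 88.8°).

PF = 0.02058 (lagging, φ = 88.8°)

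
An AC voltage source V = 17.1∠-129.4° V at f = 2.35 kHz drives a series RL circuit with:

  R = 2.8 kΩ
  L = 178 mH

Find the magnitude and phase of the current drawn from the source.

Step 1 — Angular frequency: ω = 2π·f = 2π·2350 = 1.477e+04 rad/s.
Step 2 — Component impedances:
  R: Z = R = 2800 Ω
  L: Z = jωL = j·1.477e+04·0.178 = 0 + j2628 Ω
Step 3 — Series combination: Z_total = R + L = 2800 + j2628 Ω = 3840∠43.2° Ω.
Step 4 — Source phasor: V = 17.1∠-129.4° V = -10.85 - j13.21 V.
Step 5 — Ohm's law: I = V / Z_total = (-10.85 - j13.21) / (2800 + j2628) = -0.004416 - j0.0005744 A.
Step 6 — Convert to polar: |I| = 0.004453 A, ∠I = -172.6°.

I = 0.004453∠-172.6° A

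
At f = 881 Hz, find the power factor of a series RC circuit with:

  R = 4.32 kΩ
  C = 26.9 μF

Step 1 — Angular frequency: ω = 2π·f = 2π·881 = 5535 rad/s.
Step 2 — Component impedances:
  R: Z = R = 4320 Ω
  C: Z = 1/(jωC) = -j/(ω·C) = 0 - j6.716 Ω
Step 3 — Series combination: Z_total = R + C = 4320 - j6.716 Ω = 4320∠-0.1° Ω.
Step 4 — Power factor: PF = cos(φ) = Re(Z)/|Z| = 4320/4320 = 1.
Step 5 — Type: Im(Z) = -6.716 ⇒ leading (phase φ = -0.1°).

PF = 1 (leading, φ = -0.1°)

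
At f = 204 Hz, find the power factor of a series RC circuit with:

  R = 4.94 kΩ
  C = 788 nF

Step 1 — Angular frequency: ω = 2π·f = 2π·204 = 1282 rad/s.
Step 2 — Component impedances:
  R: Z = R = 4940 Ω
  C: Z = 1/(jωC) = -j/(ω·C) = 0 - j990.1 Ω
Step 3 — Series combination: Z_total = R + C = 4940 - j990.1 Ω = 5038∠-11.3° Ω.
Step 4 — Power factor: PF = cos(φ) = Re(Z)/|Z| = 4940/5038 = 0.9805.
Step 5 — Type: Im(Z) = -990.1 ⇒ leading (phase φ = -11.3°).

PF = 0.9805 (leading, φ = -11.3°)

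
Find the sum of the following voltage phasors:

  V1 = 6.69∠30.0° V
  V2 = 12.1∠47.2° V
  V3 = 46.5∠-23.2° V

Step 1 — Convert each phasor to rectangular form:
  V1 = 6.69·(cos(30.0°) + j·sin(30.0°)) = 5.794 + j3.345 V
  V2 = 12.1·(cos(47.2°) + j·sin(47.2°)) = 8.221 + j8.878 V
  V3 = 46.5·(cos(-23.2°) + j·sin(-23.2°)) = 42.74 - j18.32 V
Step 2 — Sum components: V_total = 56.75 - j6.095 V.
Step 3 — Convert to polar: |V_total| = 57.08 V, ∠V_total = -6.1°.

V_total = 57.08∠-6.1° V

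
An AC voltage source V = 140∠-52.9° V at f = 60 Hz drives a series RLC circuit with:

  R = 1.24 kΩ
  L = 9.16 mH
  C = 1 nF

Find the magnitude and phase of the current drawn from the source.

Step 1 — Angular frequency: ω = 2π·f = 2π·60 = 377 rad/s.
Step 2 — Component impedances:
  R: Z = R = 1240 Ω
  L: Z = jωL = j·377·0.00916 = 0 + j3.453 Ω
  C: Z = 1/(jωC) = -j/(ω·C) = 0 - j2.653e+06 Ω
Step 3 — Series combination: Z_total = R + L + C = 1240 - j2.653e+06 Ω = 2.653e+06∠-90.0° Ω.
Step 4 — Source phasor: V = 140∠-52.9° V = 84.45 - j111.7 V.
Step 5 — Ohm's law: I = V / Z_total = (84.45 - j111.7) / (1240 - j2.653e+06) = 4.211e-05 + j3.182e-05 A.
Step 6 — Convert to polar: |I| = 5.278e-05 A, ∠I = 37.1°.

I = 5.278e-05∠37.1° A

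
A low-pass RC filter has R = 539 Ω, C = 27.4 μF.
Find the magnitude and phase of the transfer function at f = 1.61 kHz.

Step 1 — Angular frequency: ω = 2π·1610 = 1.012e+04 rad/s.
Step 2 — Transfer function: H(jω) = 1/(1 + jωRC).
Step 3 — Denominator: 1 + jωRC = 1 + j·1.012e+04·539·2.74e-05 = 1 + j149.4.
Step 4 — H = 4.48e-05 - j0.006693.
Step 5 — Magnitude: |H| = 0.006693 (-43.5 dB); phase: φ = -89.6°.

|H| = 0.006693 (-43.5 dB), φ = -89.6°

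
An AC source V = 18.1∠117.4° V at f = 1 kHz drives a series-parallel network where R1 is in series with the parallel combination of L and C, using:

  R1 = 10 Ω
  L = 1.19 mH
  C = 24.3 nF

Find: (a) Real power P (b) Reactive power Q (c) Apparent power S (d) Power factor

Step 1 — Angular frequency: ω = 2π·f = 2π·1000 = 6283 rad/s.
Step 2 — Component impedances:
  R1: Z = R = 10 Ω
  L: Z = jωL = j·6283·0.00119 = 0 + j7.477 Ω
  C: Z = 1/(jωC) = -j/(ω·C) = 0 - j6550 Ω
Step 3 — Parallel branch: L || C = 1/(1/L + 1/C) = 0 + j7.486 Ω.
Step 4 — Series with R1: Z_total = R1 + (L || C) = 10 + j7.486 Ω = 12.49∠36.8° Ω.
Step 5 — Source phasor: V = 18.1∠117.4° V = -8.33 + j16.07 V.
Step 6 — Current: I = V / Z = 0.2371 + j1.429 A = 1.449∠80.6° A.
Step 7 — Complex power: S = V·I* = 21 + j15.72 VA.
Step 8 — Real power: P = Re(S) = 21 W.
Step 9 — Reactive power: Q = Im(S) = 15.72 VAR.
Step 10 — Apparent power: |S| = 26.23 VA.
Step 11 — Power factor: PF = P/|S| = 0.8006 (lagging).

(a) P = 21 W  (b) Q = 15.72 VAR  (c) S = 26.23 VA  (d) PF = 0.8006 (lagging)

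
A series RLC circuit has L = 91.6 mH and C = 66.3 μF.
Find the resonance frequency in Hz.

Step 1 — Resonance condition Im(Z)=0 gives ω₀ = 1/√(LC).
Step 2 — ω₀ = 1/√(0.0916·6.63e-05) = 405.8 rad/s.
Step 3 — f₀ = ω₀/(2π) = 64.58 Hz.

f₀ = 64.58 Hz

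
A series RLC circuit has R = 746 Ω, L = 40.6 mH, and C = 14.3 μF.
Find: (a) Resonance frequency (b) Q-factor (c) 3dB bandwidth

Step 1 — Resonance condition Im(Z)=0 gives ω₀ = 1/√(LC).
Step 2 — ω₀ = 1/√(0.0406·1.43e-05) = 1312 rad/s.
Step 3 — f₀ = ω₀/(2π) = 208.9 Hz.
Step 4 — Series Q: Q = ω₀L/R = 1312·0.0406/746 = 0.07143.
Step 5 — 3dB bandwidth: Δω = ω₀/Q = 1.837e+04 rad/s; BW = Δω/(2π) = 2924 Hz.

(a) f₀ = 208.9 Hz  (b) Q = 0.07143  (c) BW = 2924 Hz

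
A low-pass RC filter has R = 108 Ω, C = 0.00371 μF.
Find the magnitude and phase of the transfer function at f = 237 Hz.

Step 1 — Angular frequency: ω = 2π·237 = 1489 rad/s.
Step 2 — Transfer function: H(jω) = 1/(1 + jωRC).
Step 3 — Denominator: 1 + jωRC = 1 + j·1489·108·3.71e-09 = 1 + j0.0005967.
Step 4 — H = 1 - j0.0005967.
Step 5 — Magnitude: |H| = 1 (-0.0 dB); phase: φ = -0.0°.

|H| = 1 (-0.0 dB), φ = -0.0°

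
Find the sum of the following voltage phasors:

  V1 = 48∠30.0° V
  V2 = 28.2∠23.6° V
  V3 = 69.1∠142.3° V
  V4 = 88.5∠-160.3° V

Step 1 — Convert each phasor to rectangular form:
  V1 = 48·(cos(30.0°) + j·sin(30.0°)) = 41.57 + j24 V
  V2 = 28.2·(cos(23.6°) + j·sin(23.6°)) = 25.84 + j11.29 V
  V3 = 69.1·(cos(142.3°) + j·sin(142.3°)) = -54.67 + j42.26 V
  V4 = 88.5·(cos(-160.3°) + j·sin(-160.3°)) = -83.32 - j29.83 V
Step 2 — Sum components: V_total = -70.58 + j47.71 V.
Step 3 — Convert to polar: |V_total| = 85.2 V, ∠V_total = 145.9°.

V_total = 85.2∠145.9° V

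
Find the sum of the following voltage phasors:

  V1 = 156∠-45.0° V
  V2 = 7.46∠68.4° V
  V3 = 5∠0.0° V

Step 1 — Convert each phasor to rectangular form:
  V1 = 156·(cos(-45.0°) + j·sin(-45.0°)) = 110.3 - j110.3 V
  V2 = 7.46·(cos(68.4°) + j·sin(68.4°)) = 2.746 + j6.936 V
  V3 = 5·(cos(0.0°) + j·sin(0.0°)) = 5 V
Step 2 — Sum components: V_total = 118.1 - j103.4 V.
Step 3 — Convert to polar: |V_total| = 156.9 V, ∠V_total = -41.2°.

V_total = 156.9∠-41.2° V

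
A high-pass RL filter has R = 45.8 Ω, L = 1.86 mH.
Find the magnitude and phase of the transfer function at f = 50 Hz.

Step 1 — Angular frequency: ω = 2π·50 = 314.2 rad/s.
Step 2 — Transfer function: H(jω) = jωL/(R + jωL).
Step 3 — Numerator jωL = j·0.5843; denominator R + jωL = 45.8 + j0.5843.
Step 4 — H = 0.0001628 + j0.01276.
Step 5 — Magnitude: |H| = 0.01276 (-37.9 dB); phase: φ = 89.3°.

|H| = 0.01276 (-37.9 dB), φ = 89.3°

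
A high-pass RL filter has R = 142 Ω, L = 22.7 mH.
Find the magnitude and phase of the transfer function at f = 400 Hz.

Step 1 — Angular frequency: ω = 2π·400 = 2513 rad/s.
Step 2 — Transfer function: H(jω) = jωL/(R + jωL).
Step 3 — Numerator jωL = j·57.05; denominator R + jωL = 142 + j57.05.
Step 4 — H = 0.139 + j0.3459.
Step 5 — Magnitude: |H| = 0.3728 (-8.6 dB); phase: φ = 68.1°.

|H| = 0.3728 (-8.6 dB), φ = 68.1°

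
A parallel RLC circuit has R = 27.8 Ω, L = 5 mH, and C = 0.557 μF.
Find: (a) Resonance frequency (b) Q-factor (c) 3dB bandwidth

Step 1 — Resonance: ω₀ = 1/√(LC) = 1/√(0.005·5.57e-07) = 1.895e+04 rad/s.
Step 2 — f₀ = ω₀/(2π) = 3016 Hz.
Step 3 — Parallel Q: Q = R/(ω₀L) = 27.8/(1.895e+04·0.005) = 0.2934.
Step 4 — Bandwidth: Δω = ω₀/Q = 6.458e+04 rad/s; BW = Δω/(2π) = 1.028e+04 Hz.

(a) f₀ = 3016 Hz  (b) Q = 0.2934  (c) BW = 1.028e+04 Hz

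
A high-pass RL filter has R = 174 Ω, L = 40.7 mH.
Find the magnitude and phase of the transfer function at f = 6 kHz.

Step 1 — Angular frequency: ω = 2π·6000 = 3.77e+04 rad/s.
Step 2 — Transfer function: H(jω) = jωL/(R + jωL).
Step 3 — Numerator jωL = j·1534; denominator R + jωL = 174 + j1534.
Step 4 — H = 0.9873 + j0.112.
Step 5 — Magnitude: |H| = 0.9936 (-0.1 dB); phase: φ = 6.5°.

|H| = 0.9936 (-0.1 dB), φ = 6.5°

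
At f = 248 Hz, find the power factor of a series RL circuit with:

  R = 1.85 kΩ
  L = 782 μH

Step 1 — Angular frequency: ω = 2π·f = 2π·248 = 1558 rad/s.
Step 2 — Component impedances:
  R: Z = R = 1850 Ω
  L: Z = jωL = j·1558·0.000782 = 0 + j1.219 Ω
Step 3 — Series combination: Z_total = R + L = 1850 + j1.219 Ω = 1850∠0.0° Ω.
Step 4 — Power factor: PF = cos(φ) = Re(Z)/|Z| = 1850/1850 = 1.
Step 5 — Type: Im(Z) = 1.219 ⇒ lagging (phase φ = 0.0°).

PF = 1 (lagging, φ = 0.0°)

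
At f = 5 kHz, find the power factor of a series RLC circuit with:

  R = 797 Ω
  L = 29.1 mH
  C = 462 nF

Step 1 — Angular frequency: ω = 2π·f = 2π·5000 = 3.142e+04 rad/s.
Step 2 — Component impedances:
  R: Z = R = 797 Ω
  L: Z = jωL = j·3.142e+04·0.0291 = 0 + j914.2 Ω
  C: Z = 1/(jωC) = -j/(ω·C) = 0 - j68.9 Ω
Step 3 — Series combination: Z_total = R + L + C = 797 + j845.3 Ω = 1162∠46.7° Ω.
Step 4 — Power factor: PF = cos(φ) = Re(Z)/|Z| = 797/1161.8 = 0.686.
Step 5 — Type: Im(Z) = 845.3 ⇒ lagging (phase φ = 46.7°).

PF = 0.686 (lagging, φ = 46.7°)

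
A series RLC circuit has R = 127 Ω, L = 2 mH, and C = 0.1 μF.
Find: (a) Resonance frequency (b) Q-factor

Step 1 — Resonance condition Im(Z)=0 gives ω₀ = 1/√(LC).
Step 2 — ω₀ = 1/√(0.002·1e-07) = 7.071e+04 rad/s.
Step 3 — f₀ = ω₀/(2π) = 1.125e+04 Hz.
Step 4 — Series Q: Q = ω₀L/R = 7.071e+04·0.002/127 = 1.114.

(a) f₀ = 1.125e+04 Hz  (b) Q = 1.114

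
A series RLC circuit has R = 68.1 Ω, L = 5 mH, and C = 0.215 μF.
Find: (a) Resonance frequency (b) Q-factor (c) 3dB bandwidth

Step 1 — Resonance condition Im(Z)=0 gives ω₀ = 1/√(LC).
Step 2 — ω₀ = 1/√(0.005·2.15e-07) = 3.05e+04 rad/s.
Step 3 — f₀ = ω₀/(2π) = 4854 Hz.
Step 4 — Series Q: Q = ω₀L/R = 3.05e+04·0.005/68.1 = 2.239.
Step 5 — 3dB bandwidth: Δω = ω₀/Q = 1.362e+04 rad/s; BW = Δω/(2π) = 2168 Hz.

(a) f₀ = 4854 Hz  (b) Q = 2.239  (c) BW = 2168 Hz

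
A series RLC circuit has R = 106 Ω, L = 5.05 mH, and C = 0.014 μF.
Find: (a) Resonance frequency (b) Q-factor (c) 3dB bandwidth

Step 1 — Resonance condition Im(Z)=0 gives ω₀ = 1/√(LC).
Step 2 — ω₀ = 1/√(0.00505·1.4e-08) = 1.189e+05 rad/s.
Step 3 — f₀ = ω₀/(2π) = 1.893e+04 Hz.
Step 4 — Series Q: Q = ω₀L/R = 1.189e+05·0.00505/106 = 5.666.
Step 5 — 3dB bandwidth: Δω = ω₀/Q = 2.099e+04 rad/s; BW = Δω/(2π) = 3341 Hz.

(a) f₀ = 1.893e+04 Hz  (b) Q = 5.666  (c) BW = 3341 Hz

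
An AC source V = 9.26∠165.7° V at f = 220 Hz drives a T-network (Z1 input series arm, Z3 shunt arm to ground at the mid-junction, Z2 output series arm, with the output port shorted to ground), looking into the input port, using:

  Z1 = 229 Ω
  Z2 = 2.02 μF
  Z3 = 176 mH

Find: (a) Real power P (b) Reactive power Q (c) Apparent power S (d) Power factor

Step 1 — Angular frequency: ω = 2π·f = 2π·220 = 1382 rad/s.
Step 2 — Component impedances:
  Z1: Z = R = 229 Ω
  Z2: Z = 1/(jωC) = -j/(ω·C) = 0 - j358.1 Ω
  Z3: Z = jωL = j·1382·0.176 = 0 + j243.3 Ω
Step 3 — With the output port shorted to ground, the output series arm Z2 runs from the junction to ground; the shunt arm Z3 also runs from the junction to ground. They appear in parallel: Z3 || Z2 = 0 + j758.6 Ω.
Step 4 — Series with input arm Z1: Z_in = Z1 + (Z3 || Z2) = 229 + j758.6 Ω = 792.4∠73.2° Ω.
Step 5 — Source phasor: V = 9.26∠165.7° V = -8.973 + j2.287 V.
Step 6 — Current: I = V / Z = -0.0005091 + j0.01167 A = 0.01169∠92.5° A.
Step 7 — Complex power: S = V·I* = 0.03127 + j0.1036 VA.
Step 8 — Real power: P = Re(S) = 0.03127 W.
Step 9 — Reactive power: Q = Im(S) = 0.1036 VAR.
Step 10 — Apparent power: |S| = 0.1082 VA.
Step 11 — Power factor: PF = P/|S| = 0.289 (lagging).

(a) P = 0.03127 W  (b) Q = 0.1036 VAR  (c) S = 0.1082 VA  (d) PF = 0.289 (lagging)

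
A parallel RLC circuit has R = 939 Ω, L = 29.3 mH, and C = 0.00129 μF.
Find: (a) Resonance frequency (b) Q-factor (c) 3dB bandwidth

Step 1 — Resonance: ω₀ = 1/√(LC) = 1/√(0.0293·1.29e-09) = 1.627e+05 rad/s.
Step 2 — f₀ = ω₀/(2π) = 2.589e+04 Hz.
Step 3 — Parallel Q: Q = R/(ω₀L) = 939/(1.627e+05·0.0293) = 0.197.
Step 4 — Bandwidth: Δω = ω₀/Q = 8.256e+05 rad/s; BW = Δω/(2π) = 1.314e+05 Hz.

(a) f₀ = 2.589e+04 Hz  (b) Q = 0.197  (c) BW = 1.314e+05 Hz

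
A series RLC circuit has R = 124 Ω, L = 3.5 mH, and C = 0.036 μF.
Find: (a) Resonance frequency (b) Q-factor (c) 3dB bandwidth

Step 1 — Resonance condition Im(Z)=0 gives ω₀ = 1/√(LC).
Step 2 — ω₀ = 1/√(0.0035·3.6e-08) = 8.909e+04 rad/s.
Step 3 — f₀ = ω₀/(2π) = 1.418e+04 Hz.
Step 4 — Series Q: Q = ω₀L/R = 8.909e+04·0.0035/124 = 2.515.
Step 5 — 3dB bandwidth: Δω = ω₀/Q = 3.543e+04 rad/s; BW = Δω/(2π) = 5639 Hz.

(a) f₀ = 1.418e+04 Hz  (b) Q = 2.515  (c) BW = 5639 Hz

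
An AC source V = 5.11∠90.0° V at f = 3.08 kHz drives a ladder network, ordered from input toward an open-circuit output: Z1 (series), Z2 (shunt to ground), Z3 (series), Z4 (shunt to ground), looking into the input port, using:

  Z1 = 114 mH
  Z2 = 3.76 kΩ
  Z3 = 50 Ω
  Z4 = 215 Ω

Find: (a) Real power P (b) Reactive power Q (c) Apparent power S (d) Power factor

Step 1 — Angular frequency: ω = 2π·f = 2π·3080 = 1.935e+04 rad/s.
Step 2 — Component impedances:
  Z1: Z = jωL = j·1.935e+04·0.114 = 0 + j2206 Ω
  Z2: Z = R = 3760 Ω
  Z3: Z = R = 50 Ω
  Z4: Z = R = 215 Ω
Step 3 — Ladder network (open output): work backward from the far end, alternating series and parallel combinations. Z_in = 247.6 + j2206 Ω = 2220∠83.6° Ω.
Step 4 — Source phasor: V = 5.11∠90.0° V = 0 + j5.11 V.
Step 5 — Current: I = V / Z = 0.002287 + j0.0002567 A = 0.002302∠6.4° A.
Step 6 — Complex power: S = V·I* = 0.001312 + j0.01169 VA.
Step 7 — Real power: P = Re(S) = 0.001312 W.
Step 8 — Reactive power: Q = Im(S) = 0.01169 VAR.
Step 9 — Apparent power: |S| = 0.01176 VA.
Step 10 — Power factor: PF = P/|S| = 0.1115 (lagging).

(a) P = 0.001312 W  (b) Q = 0.01169 VAR  (c) S = 0.01176 VA  (d) PF = 0.1115 (lagging)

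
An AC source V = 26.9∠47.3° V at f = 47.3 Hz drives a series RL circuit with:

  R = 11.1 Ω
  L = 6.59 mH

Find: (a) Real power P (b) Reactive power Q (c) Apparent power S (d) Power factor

Step 1 — Angular frequency: ω = 2π·f = 2π·47.3 = 297.2 rad/s.
Step 2 — Component impedances:
  R: Z = R = 11.1 Ω
  L: Z = jωL = j·297.2·0.00659 = 0 + j1.959 Ω
Step 3 — Series combination: Z_total = R + L = 11.1 + j1.959 Ω = 11.27∠10.0° Ω.
Step 4 — Source phasor: V = 26.9∠47.3° V = 18.24 + j19.77 V.
Step 5 — Current: I = V / Z = 1.899 + j1.446 A = 2.387∠37.3° A.
Step 6 — Complex power: S = V·I* = 63.22 + j11.16 VA.
Step 7 — Real power: P = Re(S) = 63.22 W.
Step 8 — Reactive power: Q = Im(S) = 11.16 VAR.
Step 9 — Apparent power: |S| = 64.2 VA.
Step 10 — Power factor: PF = P/|S| = 0.9848 (lagging).

(a) P = 63.22 W  (b) Q = 11.16 VAR  (c) S = 64.2 VA  (d) PF = 0.9848 (lagging)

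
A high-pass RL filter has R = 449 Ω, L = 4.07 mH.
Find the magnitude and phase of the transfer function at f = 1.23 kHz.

Step 1 — Angular frequency: ω = 2π·1230 = 7728 rad/s.
Step 2 — Transfer function: H(jω) = jωL/(R + jωL).
Step 3 — Numerator jωL = j·31.45; denominator R + jωL = 449 + j31.45.
Step 4 — H = 0.004884 + j0.06971.
Step 5 — Magnitude: |H| = 0.06988 (-23.1 dB); phase: φ = 86.0°.

|H| = 0.06988 (-23.1 dB), φ = 86.0°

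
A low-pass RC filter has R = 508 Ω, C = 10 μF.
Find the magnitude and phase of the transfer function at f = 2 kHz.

Step 1 — Angular frequency: ω = 2π·2000 = 1.257e+04 rad/s.
Step 2 — Transfer function: H(jω) = 1/(1 + jωRC).
Step 3 — Denominator: 1 + jωRC = 1 + j·1.257e+04·508·1e-05 = 1 + j63.84.
Step 4 — H = 0.0002453 - j0.01566.
Step 5 — Magnitude: |H| = 0.01566 (-36.1 dB); phase: φ = -89.1°.

|H| = 0.01566 (-36.1 dB), φ = -89.1°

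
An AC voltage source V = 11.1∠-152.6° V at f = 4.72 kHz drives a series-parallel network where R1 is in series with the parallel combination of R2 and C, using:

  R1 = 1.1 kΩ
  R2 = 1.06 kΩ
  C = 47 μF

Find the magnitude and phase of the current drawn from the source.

Step 1 — Angular frequency: ω = 2π·f = 2π·4720 = 2.966e+04 rad/s.
Step 2 — Component impedances:
  R1: Z = R = 1100 Ω
  R2: Z = R = 1060 Ω
  C: Z = 1/(jωC) = -j/(ω·C) = 0 - j0.7174 Ω
Step 3 — Parallel branch: R2 || C = 1/(1/R2 + 1/C) = 0.0004856 - j0.7174 Ω.
Step 4 — Series with R1: Z_total = R1 + (R2 || C) = 1100 - j0.7174 Ω = 1100∠-0.0° Ω.
Step 5 — Source phasor: V = 11.1∠-152.6° V = -9.855 - j5.108 V.
Step 6 — Ohm's law: I = V / Z_total = (-9.855 - j5.108) / (1100 - j0.7174) = -0.008956 - j0.00465 A.
Step 7 — Convert to polar: |I| = 0.01009 A, ∠I = -152.6°.

I = 0.01009∠-152.6° A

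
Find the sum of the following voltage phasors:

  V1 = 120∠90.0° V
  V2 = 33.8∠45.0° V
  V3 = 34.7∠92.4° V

Step 1 — Convert each phasor to rectangular form:
  V1 = 120·(cos(90.0°) + j·sin(90.0°)) = 0 + j120 V
  V2 = 33.8·(cos(45.0°) + j·sin(45.0°)) = 23.9 + j23.9 V
  V3 = 34.7·(cos(92.4°) + j·sin(92.4°)) = -1.453 + j34.67 V
Step 2 — Sum components: V_total = 22.45 + j178.6 V.
Step 3 — Convert to polar: |V_total| = 180 V, ∠V_total = 82.8°.

V_total = 180∠82.8° V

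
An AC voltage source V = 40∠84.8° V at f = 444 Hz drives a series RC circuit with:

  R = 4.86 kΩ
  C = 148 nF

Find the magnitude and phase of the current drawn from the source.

Step 1 — Angular frequency: ω = 2π·f = 2π·444 = 2790 rad/s.
Step 2 — Component impedances:
  R: Z = R = 4860 Ω
  C: Z = 1/(jωC) = -j/(ω·C) = 0 - j2422 Ω
Step 3 — Series combination: Z_total = R + C = 4860 - j2422 Ω = 5430∠-26.5° Ω.
Step 4 — Source phasor: V = 40∠84.8° V = 3.625 + j39.84 V.
Step 5 — Ohm's law: I = V / Z_total = (3.625 + j39.84) / (4860 - j2422) = -0.002675 + j0.006864 A.
Step 6 — Convert to polar: |I| = 0.007366 A, ∠I = 111.3°.

I = 0.007366∠111.3° A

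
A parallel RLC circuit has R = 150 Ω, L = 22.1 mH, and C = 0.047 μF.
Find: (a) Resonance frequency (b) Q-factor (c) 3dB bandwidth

Step 1 — Resonance: ω₀ = 1/√(LC) = 1/√(0.0221·4.7e-08) = 3.103e+04 rad/s.
Step 2 — f₀ = ω₀/(2π) = 4938 Hz.
Step 3 — Parallel Q: Q = R/(ω₀L) = 150/(3.103e+04·0.0221) = 0.2187.
Step 4 — Bandwidth: Δω = ω₀/Q = 1.418e+05 rad/s; BW = Δω/(2π) = 2.258e+04 Hz.

(a) f₀ = 4938 Hz  (b) Q = 0.2187  (c) BW = 2.258e+04 Hz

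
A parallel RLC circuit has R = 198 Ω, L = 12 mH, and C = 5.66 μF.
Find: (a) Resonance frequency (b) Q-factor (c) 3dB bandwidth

Step 1 — Resonance: ω₀ = 1/√(LC) = 1/√(0.012·5.66e-06) = 3837 rad/s.
Step 2 — f₀ = ω₀/(2π) = 610.7 Hz.
Step 3 — Parallel Q: Q = R/(ω₀L) = 198/(3837·0.012) = 4.3.
Step 4 — Bandwidth: Δω = ω₀/Q = 892.3 rad/s; BW = Δω/(2π) = 142 Hz.

(a) f₀ = 610.7 Hz  (b) Q = 4.3  (c) BW = 142 Hz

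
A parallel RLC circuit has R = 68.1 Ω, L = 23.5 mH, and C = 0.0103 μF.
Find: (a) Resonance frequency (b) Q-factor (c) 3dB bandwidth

Step 1 — Resonance: ω₀ = 1/√(LC) = 1/√(0.0235·1.03e-08) = 6.428e+04 rad/s.
Step 2 — f₀ = ω₀/(2π) = 1.023e+04 Hz.
Step 3 — Parallel Q: Q = R/(ω₀L) = 68.1/(6.428e+04·0.0235) = 0.04508.
Step 4 — Bandwidth: Δω = ω₀/Q = 1.426e+06 rad/s; BW = Δω/(2π) = 2.269e+05 Hz.

(a) f₀ = 1.023e+04 Hz  (b) Q = 0.04508  (c) BW = 2.269e+05 Hz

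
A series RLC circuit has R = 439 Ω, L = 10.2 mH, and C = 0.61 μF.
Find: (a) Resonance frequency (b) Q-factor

Step 1 — Resonance condition Im(Z)=0 gives ω₀ = 1/√(LC).
Step 2 — ω₀ = 1/√(0.0102·6.1e-07) = 1.268e+04 rad/s.
Step 3 — f₀ = ω₀/(2π) = 2018 Hz.
Step 4 — Series Q: Q = ω₀L/R = 1.268e+04·0.0102/439 = 0.2946.

(a) f₀ = 2018 Hz  (b) Q = 0.2946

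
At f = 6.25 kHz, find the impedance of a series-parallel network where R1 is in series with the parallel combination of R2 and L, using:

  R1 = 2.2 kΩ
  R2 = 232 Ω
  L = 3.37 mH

Step 1 — Angular frequency: ω = 2π·f = 2π·6250 = 3.927e+04 rad/s.
Step 2 — Component impedances:
  R1: Z = R = 2200 Ω
  R2: Z = R = 232 Ω
  L: Z = jωL = j·3.927e+04·0.00337 = 0 + j132.3 Ω
Step 3 — Parallel branch: R2 || L = 1/(1/R2 + 1/L) = 56.96 + j99.85 Ω.
Step 4 — Series with R1: Z_total = R1 + (R2 || L) = 2257 + j99.85 Ω = 2259∠2.5° Ω.

Z = 2257 + j99.85 Ω = 2259∠2.5° Ω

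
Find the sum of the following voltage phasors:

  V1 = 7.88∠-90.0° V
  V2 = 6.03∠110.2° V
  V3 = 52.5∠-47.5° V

Step 1 — Convert each phasor to rectangular form:
  V1 = 7.88·(cos(-90.0°) + j·sin(-90.0°)) = 0 - j7.88 V
  V2 = 6.03·(cos(110.2°) + j·sin(110.2°)) = -2.082 + j5.659 V
  V3 = 52.5·(cos(-47.5°) + j·sin(-47.5°)) = 35.47 - j38.71 V
Step 2 — Sum components: V_total = 33.39 - j40.93 V.
Step 3 — Convert to polar: |V_total| = 52.82 V, ∠V_total = -50.8°.

V_total = 52.82∠-50.8° V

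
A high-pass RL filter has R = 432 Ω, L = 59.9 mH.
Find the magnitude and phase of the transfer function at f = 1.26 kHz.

Step 1 — Angular frequency: ω = 2π·1260 = 7917 rad/s.
Step 2 — Transfer function: H(jω) = jωL/(R + jωL).
Step 3 — Numerator jωL = j·474.2; denominator R + jωL = 432 + j474.2.
Step 4 — H = 0.5465 + j0.4978.
Step 5 — Magnitude: |H| = 0.7392 (-2.6 dB); phase: φ = 42.3°.

|H| = 0.7392 (-2.6 dB), φ = 42.3°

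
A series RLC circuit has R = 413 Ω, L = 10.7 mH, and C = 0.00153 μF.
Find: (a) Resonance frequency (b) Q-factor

Step 1 — Resonance condition Im(Z)=0 gives ω₀ = 1/√(LC).
Step 2 — ω₀ = 1/√(0.0107·1.53e-09) = 2.472e+05 rad/s.
Step 3 — f₀ = ω₀/(2π) = 3.934e+04 Hz.
Step 4 — Series Q: Q = ω₀L/R = 2.472e+05·0.0107/413 = 6.403.

(a) f₀ = 3.934e+04 Hz  (b) Q = 6.403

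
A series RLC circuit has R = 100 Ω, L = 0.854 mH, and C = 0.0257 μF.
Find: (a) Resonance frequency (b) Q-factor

Step 1 — Resonance condition Im(Z)=0 gives ω₀ = 1/√(LC).
Step 2 — ω₀ = 1/√(0.000854·2.57e-08) = 2.135e+05 rad/s.
Step 3 — f₀ = ω₀/(2π) = 3.397e+04 Hz.
Step 4 — Series Q: Q = ω₀L/R = 2.135e+05·0.000854/100 = 1.823.

(a) f₀ = 3.397e+04 Hz  (b) Q = 1.823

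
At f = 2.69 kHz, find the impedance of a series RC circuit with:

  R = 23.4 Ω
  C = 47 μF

Step 1 — Angular frequency: ω = 2π·f = 2π·2690 = 1.69e+04 rad/s.
Step 2 — Component impedances:
  R: Z = R = 23.4 Ω
  C: Z = 1/(jωC) = -j/(ω·C) = 0 - j1.259 Ω
Step 3 — Series combination: Z_total = R + C = 23.4 - j1.259 Ω = 23.43∠-3.1° Ω.

Z = 23.4 - j1.259 Ω = 23.43∠-3.1° Ω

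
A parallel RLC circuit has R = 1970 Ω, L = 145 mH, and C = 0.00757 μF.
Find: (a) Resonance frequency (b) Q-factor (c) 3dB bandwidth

Step 1 — Resonance: ω₀ = 1/√(LC) = 1/√(0.145·7.57e-09) = 3.018e+04 rad/s.
Step 2 — f₀ = ω₀/(2π) = 4804 Hz.
Step 3 — Parallel Q: Q = R/(ω₀L) = 1970/(3.018e+04·0.145) = 0.4501.
Step 4 — Bandwidth: Δω = ω₀/Q = 6.706e+04 rad/s; BW = Δω/(2π) = 1.067e+04 Hz.

(a) f₀ = 4804 Hz  (b) Q = 0.4501  (c) BW = 1.067e+04 Hz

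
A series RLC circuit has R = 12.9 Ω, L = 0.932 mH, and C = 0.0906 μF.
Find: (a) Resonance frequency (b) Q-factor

Step 1 — Resonance condition Im(Z)=0 gives ω₀ = 1/√(LC).
Step 2 — ω₀ = 1/√(0.000932·9.06e-08) = 1.088e+05 rad/s.
Step 3 — f₀ = ω₀/(2π) = 1.732e+04 Hz.
Step 4 — Series Q: Q = ω₀L/R = 1.088e+05·0.000932/12.9 = 7.862.

(a) f₀ = 1.732e+04 Hz  (b) Q = 7.862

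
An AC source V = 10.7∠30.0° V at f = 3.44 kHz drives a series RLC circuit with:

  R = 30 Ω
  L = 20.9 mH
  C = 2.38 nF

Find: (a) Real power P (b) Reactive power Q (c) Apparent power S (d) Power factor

Step 1 — Angular frequency: ω = 2π·f = 2π·3440 = 2.161e+04 rad/s.
Step 2 — Component impedances:
  R: Z = R = 30 Ω
  L: Z = jωL = j·2.161e+04·0.0209 = 0 + j451.7 Ω
  C: Z = 1/(jωC) = -j/(ω·C) = 0 - j1.944e+04 Ω
Step 3 — Series combination: Z_total = R + L + C = 30 - j1.899e+04 Ω = 1.899e+04∠-89.9° Ω.
Step 4 — Source phasor: V = 10.7∠30.0° V = 9.266 + j5.35 V.
Step 5 — Current: I = V / Z = -0.000281 + j0.0004885 A = 0.0005635∠119.9° A.
Step 6 — Complex power: S = V·I* = 9.527e-06 - j0.00603 VA.
Step 7 — Real power: P = Re(S) = 9.527e-06 W.
Step 8 — Reactive power: Q = Im(S) = -0.00603 VAR.
Step 9 — Apparent power: |S| = 0.00603 VA.
Step 10 — Power factor: PF = P/|S| = 0.00158 (leading).

(a) P = 9.527e-06 W  (b) Q = -0.00603 VAR  (c) S = 0.00603 VA  (d) PF = 0.00158 (leading)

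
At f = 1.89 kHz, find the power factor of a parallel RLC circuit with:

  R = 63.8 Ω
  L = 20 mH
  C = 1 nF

Step 1 — Angular frequency: ω = 2π·f = 2π·1890 = 1.188e+04 rad/s.
Step 2 — Component impedances:
  R: Z = R = 63.8 Ω
  L: Z = jωL = j·1.188e+04·0.02 = 0 + j237.5 Ω
  C: Z = 1/(jωC) = -j/(ω·C) = 0 - j8.421e+04 Ω
Step 3 — Parallel combination: 1/Z_total = 1/R + 1/L + 1/C; Z_total = 59.53 + j15.95 Ω = 61.63∠15.0° Ω.
Step 4 — Power factor: PF = cos(φ) = Re(Z)/|Z| = 59.53/61.63 = 0.9659.
Step 5 — Type: Im(Z) = 15.95 ⇒ lagging (phase φ = 15.0°).

PF = 0.9659 (lagging, φ = 15.0°)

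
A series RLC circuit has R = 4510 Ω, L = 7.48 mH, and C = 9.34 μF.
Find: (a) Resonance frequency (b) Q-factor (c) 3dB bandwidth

Step 1 — Resonance condition Im(Z)=0 gives ω₀ = 1/√(LC).
Step 2 — ω₀ = 1/√(0.00748·9.34e-06) = 3783 rad/s.
Step 3 — f₀ = ω₀/(2π) = 602.1 Hz.
Step 4 — Series Q: Q = ω₀L/R = 3783·0.00748/4510 = 0.006275.
Step 5 — 3dB bandwidth: Δω = ω₀/Q = 6.029e+05 rad/s; BW = Δω/(2π) = 9.596e+04 Hz.

(a) f₀ = 602.1 Hz  (b) Q = 0.006275  (c) BW = 9.596e+04 Hz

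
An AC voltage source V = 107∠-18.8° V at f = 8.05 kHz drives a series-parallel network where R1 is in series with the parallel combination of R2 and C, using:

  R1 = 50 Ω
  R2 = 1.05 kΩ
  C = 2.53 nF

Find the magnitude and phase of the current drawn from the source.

Step 1 — Angular frequency: ω = 2π·f = 2π·8050 = 5.058e+04 rad/s.
Step 2 — Component impedances:
  R1: Z = R = 50 Ω
  R2: Z = R = 1050 Ω
  C: Z = 1/(jωC) = -j/(ω·C) = 0 - j7815 Ω
Step 3 — Parallel branch: R2 || C = 1/(1/R2 + 1/C) = 1031 - j138.6 Ω.
Step 4 — Series with R1: Z_total = R1 + (R2 || C) = 1081 - j138.6 Ω = 1090∠-7.3° Ω.
Step 5 — Source phasor: V = 107∠-18.8° V = 101.3 - j34.48 V.
Step 6 — Ohm's law: I = V / Z_total = (101.3 - j34.48) / (1081 - j138.6) = 0.09618 - j0.01956 A.
Step 7 — Convert to polar: |I| = 0.09815 A, ∠I = -11.5°.

I = 0.09815∠-11.5° A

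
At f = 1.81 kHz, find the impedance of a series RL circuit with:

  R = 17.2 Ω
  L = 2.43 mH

Step 1 — Angular frequency: ω = 2π·f = 2π·1810 = 1.137e+04 rad/s.
Step 2 — Component impedances:
  R: Z = R = 17.2 Ω
  L: Z = jωL = j·1.137e+04·0.00243 = 0 + j27.64 Ω
Step 3 — Series combination: Z_total = R + L = 17.2 + j27.64 Ω = 32.55∠58.1° Ω.

Z = 17.2 + j27.64 Ω = 32.55∠58.1° Ω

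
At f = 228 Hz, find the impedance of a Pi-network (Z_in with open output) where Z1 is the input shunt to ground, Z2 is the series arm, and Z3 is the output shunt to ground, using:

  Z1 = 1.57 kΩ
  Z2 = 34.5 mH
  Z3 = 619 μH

Step 1 — Angular frequency: ω = 2π·f = 2π·228 = 1433 rad/s.
Step 2 — Component impedances:
  Z1: Z = R = 1570 Ω
  Z2: Z = jωL = j·1433·0.0345 = 0 + j49.42 Ω
  Z3: Z = jωL = j·1433·0.000619 = 0 + j0.8868 Ω
Step 3 — With open output, the series arm Z2 and the output shunt Z3 appear in series to ground: Z2 + Z3 = 0 + j50.31 Ω.
Step 4 — Parallel with input shunt Z1: Z_in = Z1 || (Z2 + Z3) = 1.611 + j50.26 Ω = 50.28∠88.2° Ω.

Z = 1.611 + j50.26 Ω = 50.28∠88.2° Ω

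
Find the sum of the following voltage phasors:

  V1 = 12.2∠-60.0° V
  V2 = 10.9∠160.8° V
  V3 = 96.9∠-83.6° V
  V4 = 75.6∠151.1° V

Step 1 — Convert each phasor to rectangular form:
  V1 = 12.2·(cos(-60.0°) + j·sin(-60.0°)) = 6.1 - j10.57 V
  V2 = 10.9·(cos(160.8°) + j·sin(160.8°)) = -10.29 + j3.585 V
  V3 = 96.9·(cos(-83.6°) + j·sin(-83.6°)) = 10.8 - j96.3 V
  V4 = 75.6·(cos(151.1°) + j·sin(151.1°)) = -66.19 + j36.54 V
Step 2 — Sum components: V_total = -59.58 - j66.74 V.
Step 3 — Convert to polar: |V_total| = 89.46 V, ∠V_total = -131.8°.

V_total = 89.46∠-131.8° V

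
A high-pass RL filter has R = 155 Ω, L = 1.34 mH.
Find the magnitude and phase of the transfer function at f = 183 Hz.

Step 1 — Angular frequency: ω = 2π·183 = 1150 rad/s.
Step 2 — Transfer function: H(jω) = jωL/(R + jωL).
Step 3 — Numerator jωL = j·1.541; denominator R + jωL = 155 + j1.541.
Step 4 — H = 9.88e-05 + j0.009939.
Step 5 — Magnitude: |H| = 0.00994 (-40.1 dB); phase: φ = 89.4°.

|H| = 0.00994 (-40.1 dB), φ = 89.4°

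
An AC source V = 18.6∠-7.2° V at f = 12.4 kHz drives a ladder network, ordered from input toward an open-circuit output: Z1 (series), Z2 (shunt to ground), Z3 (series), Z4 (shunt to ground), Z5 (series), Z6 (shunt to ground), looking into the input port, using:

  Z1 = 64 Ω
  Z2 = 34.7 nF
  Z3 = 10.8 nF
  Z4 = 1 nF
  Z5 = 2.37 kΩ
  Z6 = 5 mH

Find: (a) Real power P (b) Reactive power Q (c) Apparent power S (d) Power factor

Step 1 — Angular frequency: ω = 2π·f = 2π·1.24e+04 = 7.791e+04 rad/s.
Step 2 — Component impedances:
  Z1: Z = R = 64 Ω
  Z2: Z = 1/(jωC) = -j/(ω·C) = 0 - j369.9 Ω
  Z3: Z = 1/(jωC) = -j/(ω·C) = 0 - j1188 Ω
  Z4: Z = 1/(jωC) = -j/(ω·C) = 0 - j1.284e+04 Ω
  Z5: Z = R = 2370 Ω
  Z6: Z = jωL = j·7.791e+04·0.005 = 0 + j389.6 Ω
Step 3 — Ladder network (open output): work backward from the far end, alternating series and parallel combinations. Z_in = 103 - j343.9 Ω = 359∠-73.3° Ω.
Step 4 — Source phasor: V = 18.6∠-7.2° V = 18.45 - j2.331 V.
Step 5 — Current: I = V / Z = 0.02096 + j0.04738 A = 0.05181∠66.1° A.
Step 6 — Complex power: S = V·I* = 0.2764 - j0.9231 VA.
Step 7 — Real power: P = Re(S) = 0.2764 W.
Step 8 — Reactive power: Q = Im(S) = -0.9231 VAR.
Step 9 — Apparent power: |S| = 0.9636 VA.
Step 10 — Power factor: PF = P/|S| = 0.2868 (leading).

(a) P = 0.2764 W  (b) Q = -0.9231 VAR  (c) S = 0.9636 VA  (d) PF = 0.2868 (leading)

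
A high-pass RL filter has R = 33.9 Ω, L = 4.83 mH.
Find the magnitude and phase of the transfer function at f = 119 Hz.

Step 1 — Angular frequency: ω = 2π·119 = 747.7 rad/s.
Step 2 — Transfer function: H(jω) = jωL/(R + jωL).
Step 3 — Numerator jωL = j·3.611; denominator R + jωL = 33.9 + j3.611.
Step 4 — H = 0.01122 + j0.1053.
Step 5 — Magnitude: |H| = 0.1059 (-19.5 dB); phase: φ = 83.9°.

|H| = 0.1059 (-19.5 dB), φ = 83.9°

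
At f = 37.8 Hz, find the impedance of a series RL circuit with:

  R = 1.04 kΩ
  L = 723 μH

Step 1 — Angular frequency: ω = 2π·f = 2π·37.8 = 237.5 rad/s.
Step 2 — Component impedances:
  R: Z = R = 1040 Ω
  L: Z = jωL = j·237.5·0.000723 = 0 + j0.1717 Ω
Step 3 — Series combination: Z_total = R + L = 1040 + j0.1717 Ω = 1040∠0.0° Ω.

Z = 1040 + j0.1717 Ω = 1040∠0.0° Ω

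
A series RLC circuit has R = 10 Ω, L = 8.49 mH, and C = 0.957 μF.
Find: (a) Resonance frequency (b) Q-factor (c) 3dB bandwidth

Step 1 — Resonance condition Im(Z)=0 gives ω₀ = 1/√(LC).
Step 2 — ω₀ = 1/√(0.00849·9.57e-07) = 1.109e+04 rad/s.
Step 3 — f₀ = ω₀/(2π) = 1766 Hz.
Step 4 — Series Q: Q = ω₀L/R = 1.109e+04·0.00849/10 = 9.419.
Step 5 — 3dB bandwidth: Δω = ω₀/Q = 1178 rad/s; BW = Δω/(2π) = 187.5 Hz.

(a) f₀ = 1766 Hz  (b) Q = 9.419  (c) BW = 187.5 Hz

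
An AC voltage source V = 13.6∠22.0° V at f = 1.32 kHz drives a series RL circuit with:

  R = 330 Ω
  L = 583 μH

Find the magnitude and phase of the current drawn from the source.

Step 1 — Angular frequency: ω = 2π·f = 2π·1320 = 8294 rad/s.
Step 2 — Component impedances:
  R: Z = R = 330 Ω
  L: Z = jωL = j·8294·0.000583 = 0 + j4.835 Ω
Step 3 — Series combination: Z_total = R + L = 330 + j4.835 Ω = 330∠0.8° Ω.
Step 4 — Source phasor: V = 13.6∠22.0° V = 12.61 + j5.095 V.
Step 5 — Ohm's law: I = V / Z_total = (12.61 + j5.095) / (330 + j4.835) = 0.03843 + j0.01488 A.
Step 6 — Convert to polar: |I| = 0.04121 A, ∠I = 21.2°.

I = 0.04121∠21.2° A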